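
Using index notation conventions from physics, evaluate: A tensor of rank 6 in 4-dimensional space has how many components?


The number of components of a rank-r tensor in d dimensions is d^r.
Here d = 4 and r = 6.
4^6 = 4096

4096


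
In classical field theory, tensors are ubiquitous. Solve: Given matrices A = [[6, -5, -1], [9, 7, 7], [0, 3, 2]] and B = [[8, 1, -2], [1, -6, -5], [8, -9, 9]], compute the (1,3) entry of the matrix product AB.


(AB)_{ij} = sum_k A_{ik} B_{kj}.
For i=1, j=3:
A_{11} * B_{13} = 6 * -2 = -12
A_{12} * B_{23} = -5 * -5 = 25
A_{13} * B_{33} = -1 * 9 = -9
Sum = -12 + 25 + -9 = 4

4


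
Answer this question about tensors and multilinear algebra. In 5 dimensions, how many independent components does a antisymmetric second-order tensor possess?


A antisymmetric rank-2 tensor in d dimensions has d(d-1)/2 independent components.
d = 5
d(d-1)/2 = 5 * 4 / 2 = 20 / 2 = 10

10


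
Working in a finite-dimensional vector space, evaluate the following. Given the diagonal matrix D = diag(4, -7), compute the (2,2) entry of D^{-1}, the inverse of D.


For a diagonal matrix, the inverse has entries (D^{-1})_{ii} = 1/d_{ii}.
The diagonal entries are: d_{11} = 4, d_{22} = -7
We need (D^{-1})_{22} = 1/d_{22} = 1/-7 = -1/7

-1/7


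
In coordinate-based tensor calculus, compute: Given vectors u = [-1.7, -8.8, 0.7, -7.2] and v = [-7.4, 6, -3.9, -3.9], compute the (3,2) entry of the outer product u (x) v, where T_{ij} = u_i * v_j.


The outer product entry T_{ij} = u_i * v_j.
We need i=3, j=2.
u_3 = 0.7, v_2 = 6
T_{3,2} = 0.7 * 6 = 4.2

4.2


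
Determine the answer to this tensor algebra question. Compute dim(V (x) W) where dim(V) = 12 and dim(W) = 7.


The dimension of a tensor product is the product of dimensions.
dim(V) = 12, dim(W) = 7
dim(V (x) W) = 12 * 7 = 84

84


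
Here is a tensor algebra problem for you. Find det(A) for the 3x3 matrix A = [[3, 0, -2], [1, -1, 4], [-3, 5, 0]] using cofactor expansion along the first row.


Expanding along the first row, det(A) = a11*M_11 - a12*M_12 + a13*M_13, where M_1j is the (1,j) minor.
Minor M_11 = -1*0 - 4*5 = -20
Minor M_12 = 1*0 - 4*-3 = 12
Minor M_13 = 1*5 - -1*-3 = 2
det = 3*(-20) - 0*(12) + -2*(2)
    = -60 - 0 + -4
    = -64

-64


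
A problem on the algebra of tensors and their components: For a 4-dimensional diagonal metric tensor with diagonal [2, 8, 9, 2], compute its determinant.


For a diagonal metric, the determinant is the product of diagonal entries.
Diagonal entries: 2, 8, 9, 2
det(g) = 2 * 8 * 9 * 2 = 288

288


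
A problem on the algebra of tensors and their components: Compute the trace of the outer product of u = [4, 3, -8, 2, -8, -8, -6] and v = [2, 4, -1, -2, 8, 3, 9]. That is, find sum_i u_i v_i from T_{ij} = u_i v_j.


The outer product gives T_{ij} = u_i v_j.
The trace (contraction) is Tr(T) = sum_i T_{ii} = sum_i u_i v_i.
Diagonal entries:
T_{11} = u_1 * v_1 = 4 * 2 = 8
T_{22} = u_2 * v_2 = 3 * 4 = 12
T_{33} = u_3 * v_3 = -8 * -1 = 8
T_{44} = u_4 * v_4 = 2 * -2 = -4
T_{55} = u_5 * v_5 = -8 * 8 = -64
T_{66} = u_6 * v_6 = -8 * 3 = -24
T_{77} = u_7 * v_7 = -6 * 9 = -54
Tr(T) = 8 + 12 + 8 + -4 + -64 + -24 + -54 = -118

-118


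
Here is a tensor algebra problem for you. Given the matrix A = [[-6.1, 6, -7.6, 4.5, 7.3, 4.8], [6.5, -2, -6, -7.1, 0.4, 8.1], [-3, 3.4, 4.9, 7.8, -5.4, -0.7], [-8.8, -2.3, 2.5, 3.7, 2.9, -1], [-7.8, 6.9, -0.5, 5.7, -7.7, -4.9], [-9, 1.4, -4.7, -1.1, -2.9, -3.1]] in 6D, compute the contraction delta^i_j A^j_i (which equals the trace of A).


The contraction (trace) of a rank-2 tensor is the sum of its diagonal elements.
Diagonal entries: A[1,1] = -6.1, A[2,2] = -2, A[3,3] = 4.9, A[4,4] = 3.7, A[5,5] = -7.7, A[6,6] = -3.1
Tr(A) = -6.1 + -2 + 4.9 + 3.7 + -7.7 + -3.1 = -10.3

-10.3


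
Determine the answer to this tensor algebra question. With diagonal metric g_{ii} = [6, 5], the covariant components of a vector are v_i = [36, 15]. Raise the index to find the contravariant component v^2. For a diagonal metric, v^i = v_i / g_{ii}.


To raise an index with a diagonal metric: v^i = v_i / g_{ii}.
For index 2: v_2 = 15, g_{22} = 5
v^2 = 15 / 5 = 3

3


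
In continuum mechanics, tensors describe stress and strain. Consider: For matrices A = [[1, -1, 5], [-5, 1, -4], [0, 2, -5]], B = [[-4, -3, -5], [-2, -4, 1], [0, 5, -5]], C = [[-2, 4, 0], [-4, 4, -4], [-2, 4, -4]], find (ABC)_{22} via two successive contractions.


(ABC)_{22} = sum_m (AB)_{2m} C_{m2}. First compute row 2 of AB.
(AB)_{21} = -5*-4 + 1*-2 + -4*0 = 18
(AB)_{22} = -5*-3 + 1*-4 + -4*5 = -9
(AB)_{23} = -5*-5 + 1*1 + -4*-5 = 46
Now contract with column 2 of C:
(AB)_{21} * C_{12} = 18 * 4 = 72
(AB)_{22} * C_{22} = -9 * 4 = -36
(AB)_{23} * C_{32} = 46 * 4 = 184
(ABC)_{22} = 72 + -36 + 184 = 220

220


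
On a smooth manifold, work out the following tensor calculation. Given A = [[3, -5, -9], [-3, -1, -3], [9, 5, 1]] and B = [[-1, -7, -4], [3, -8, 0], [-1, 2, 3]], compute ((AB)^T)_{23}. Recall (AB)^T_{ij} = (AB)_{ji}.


(AB)^T_{ij} = (AB)_{ji} = sum_k A_{jk} B_{ki}.
For i=2, j=3 we need (AB)_{32}:
A_{31} * B_{12} = 9 * -7 = -63
A_{32} * B_{22} = 5 * -8 = -40
A_{33} * B_{32} = 1 * 2 = 2
Sum = -63 + -40 + 2 = -101

-101


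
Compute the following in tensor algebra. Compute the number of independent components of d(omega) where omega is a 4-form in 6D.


The exterior derivative of a p-form is a (p+1)-form.
Its number of independent components is C(n, p+1).
n = 6, p+1 = 5
C(6, 5) = 6

6


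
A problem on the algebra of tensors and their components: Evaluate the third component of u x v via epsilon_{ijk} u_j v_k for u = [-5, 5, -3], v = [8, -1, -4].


(u x v)_3 = sum_{j,k} epsilon_{3jk} u_j v_k. Only permutations of (1,2,3) contribute; the two non-zero terms are:
eps_{312} u_1 v_2 = 1 * -5 * -1 = 5
eps_{321} u_2 v_1 = -1 * 5 * 8 = -40
(u x v)_3 = -35

-35


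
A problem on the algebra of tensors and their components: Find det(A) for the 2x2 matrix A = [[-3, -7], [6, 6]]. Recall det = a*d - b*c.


For a 2x2 matrix [[a, b], [c, d]], det = a*d - b*c.
a = -3, b = -7, c = 6, d = 6
a*d = -3 * 6 = -18
b*c = -7 * 6 = -42
det = -18 - -42 = 24

24


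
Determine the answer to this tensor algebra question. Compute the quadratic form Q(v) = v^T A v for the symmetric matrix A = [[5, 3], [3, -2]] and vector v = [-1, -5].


First compute Av:
(Av)_1 = 5*-1 + 3*-5 = -20
(Av)_2 = 3*-1 + -2*-5 = 7
Av = [-20, 7]
Then v^T (Av) = -1*-20 + -5*7
= 20 + -35 = -15

-15


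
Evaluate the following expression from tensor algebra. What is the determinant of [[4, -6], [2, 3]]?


For a 2x2 matrix [[a, b], [c, d]], det = a*d - b*c.
a = 4, b = -6, c = 2, d = 3
a*d = 4 * 3 = 12
b*c = -6 * 2 = -12
det = 12 - -12 = 24

24


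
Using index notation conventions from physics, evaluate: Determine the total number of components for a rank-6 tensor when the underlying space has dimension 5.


The number of components of a rank-r tensor in d dimensions is d^r.
Here d = 5 and r = 6.
5^6 = 15625

15625


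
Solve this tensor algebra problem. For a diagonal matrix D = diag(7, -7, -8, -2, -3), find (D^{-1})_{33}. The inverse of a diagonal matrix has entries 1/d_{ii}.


For a diagonal matrix, the inverse has entries (D^{-1})_{ii} = 1/d_{ii}.
The diagonal entries are: d_{11} = 7, d_{22} = -7, d_{33} = -8, d_{44} = -2, d_{55} = -3
We need (D^{-1})_{33} = 1/d_{33} = 1/-8 = -1/8

-1/8


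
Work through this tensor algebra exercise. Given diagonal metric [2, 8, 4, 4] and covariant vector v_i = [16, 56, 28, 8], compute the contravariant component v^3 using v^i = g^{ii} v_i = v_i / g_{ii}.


To raise an index with a diagonal metric: v^i = v_i / g_{ii}.
For index 3: v_3 = 28, g_{33} = 4
v^3 = 28 / 4 = 7

7


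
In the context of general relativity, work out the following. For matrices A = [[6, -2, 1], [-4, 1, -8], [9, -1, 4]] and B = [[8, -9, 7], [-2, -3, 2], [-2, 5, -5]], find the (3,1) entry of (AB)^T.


(AB)^T_{ij} = (AB)_{ji} = sum_k A_{jk} B_{ki}.
For i=3, j=1 we need (AB)_{13}:
A_{11} * B_{13} = 6 * 7 = 42
A_{12} * B_{23} = -2 * 2 = -4
A_{13} * B_{33} = 1 * -5 = -5
Sum = 42 + -4 + -5 = 33

33


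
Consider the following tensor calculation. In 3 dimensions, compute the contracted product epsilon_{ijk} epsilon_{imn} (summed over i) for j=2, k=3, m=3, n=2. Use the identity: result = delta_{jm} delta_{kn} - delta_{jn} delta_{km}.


Using the identity: epsilon_{ijk} epsilon_{imn} = delta_{jm} delta_{kn} - delta_{jn} delta_{km}.
delta_{23} = 0
delta_{32} = 0
delta_{22} = 1
delta_{33} = 1
Result = 0 * 0 - 1 * 1 = 0 - 1 = -1

-1


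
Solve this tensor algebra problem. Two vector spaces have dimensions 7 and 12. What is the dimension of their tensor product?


The dimension of a tensor product is the product of dimensions.
dim(V) = 7, dim(W) = 12
dim(V (x) W) = 7 * 12 = 84

84


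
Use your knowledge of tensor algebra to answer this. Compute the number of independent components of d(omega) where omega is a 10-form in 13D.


The exterior derivative of a p-form is a (p+1)-form.
Its number of independent components is C(n, p+1).
n = 13, p+1 = 11
C(13, 11) = 78

78


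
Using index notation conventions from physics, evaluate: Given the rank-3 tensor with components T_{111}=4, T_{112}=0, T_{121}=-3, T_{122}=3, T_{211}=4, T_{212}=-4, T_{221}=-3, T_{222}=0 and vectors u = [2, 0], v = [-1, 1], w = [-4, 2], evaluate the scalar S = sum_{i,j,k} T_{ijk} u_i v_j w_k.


S = sum over i,j,k of T_{ijk} u_i v_j w_k. Expanding all 8 terms:
T_{111}*u_1*v_1*w_1 = 4*2*-1*-4 = 32  (running total: 32)
T_{112}*u_1*v_1*w_2 = 0*2*-1*2 = 0  (running total: 32)
T_{121}*u_1*v_2*w_1 = -3*2*1*-4 = 24  (running total: 56)
T_{122}*u_1*v_2*w_2 = 3*2*1*2 = 12  (running total: 68)
T_{211}*u_2*v_1*w_1 = 4*0*-1*-4 = 0  (running total: 68)
T_{212}*u_2*v_1*w_2 = -4*0*-1*2 = 0  (running total: 68)
T_{221}*u_2*v_2*w_1 = -3*0*1*-4 = 0  (running total: 68)
T_{222}*u_2*v_2*w_2 = 0*0*1*2 = 0  (running total: 68)
S = 68

68


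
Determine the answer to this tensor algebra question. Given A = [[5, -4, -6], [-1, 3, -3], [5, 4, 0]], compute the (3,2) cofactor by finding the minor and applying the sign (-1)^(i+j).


To find cofactor C_{32}, delete row 3 and column 2.
The resulting 2x2 submatrix is: [[5, -6], [-1, -3]]
Minor M_{32} = 5*-3 - -6*-1
  = -15 - 6 = -21
Sign = (-1)^(3+2) = (-1)^5 = -1
Cofactor C_{32} = -1 * -21 = 21

21


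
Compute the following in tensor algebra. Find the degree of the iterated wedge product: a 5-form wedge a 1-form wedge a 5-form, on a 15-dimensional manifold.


The degree of a wedge product is the sum of the degrees of the individual forms.
Degrees: 5, 1, 5
Total degree = 5 + 1 + 5 = 11

11


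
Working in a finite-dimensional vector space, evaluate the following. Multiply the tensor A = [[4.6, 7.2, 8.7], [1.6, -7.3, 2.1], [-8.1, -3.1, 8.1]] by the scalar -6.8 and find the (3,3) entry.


Scalar multiplication: (cA)_{ij} = c * A_{ij}.
c = -6.8
A_{33} = 8.1
(cA)_{33} = -6.8 * 8.1 = -55.08

-55.08


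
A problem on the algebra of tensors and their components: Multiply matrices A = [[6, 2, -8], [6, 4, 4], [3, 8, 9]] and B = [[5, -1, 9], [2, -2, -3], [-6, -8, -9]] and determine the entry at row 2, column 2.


(AB)_{ij} = sum_k A_{ik} B_{kj}.
For i=2, j=2:
A_{21} * B_{12} = 6 * -1 = -6
A_{22} * B_{22} = 4 * -2 = -8
A_{23} * B_{32} = 4 * -8 = -32
Sum = -6 + -8 + -32 = -46

-46


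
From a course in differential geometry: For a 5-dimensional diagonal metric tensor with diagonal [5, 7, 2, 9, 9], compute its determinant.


For a diagonal metric, the determinant is the product of diagonal entries.
Diagonal entries: 5, 7, 2, 9, 9
det(g) = 5 * 7 * 2 * 9 * 9 = 5670

5670


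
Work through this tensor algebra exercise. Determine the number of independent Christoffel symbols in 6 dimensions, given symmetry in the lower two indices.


Christoffel symbols Gamma^k_{ij} are symmetric in i,j, so there are d * d(d+1)/2 independent symbols.
d = 6
d(d+1)/2 = 6 * 7 / 2 = 21
Total = 6 * 21 = 126

126


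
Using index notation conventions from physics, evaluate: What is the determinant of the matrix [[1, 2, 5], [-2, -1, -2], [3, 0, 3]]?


Expanding along the first row, det(A) = a11*M_11 - a12*M_12 + a13*M_13, where M_1j is the (1,j) minor.
Minor M_11 = -1*3 - -2*0 = -3
Minor M_12 = -2*3 - -2*3 = 0
Minor M_13 = -2*0 - -1*3 = 3
det = 1*(-3) - 2*(0) + 5*(3)
    = -3 - 0 + 15
    = 12

12


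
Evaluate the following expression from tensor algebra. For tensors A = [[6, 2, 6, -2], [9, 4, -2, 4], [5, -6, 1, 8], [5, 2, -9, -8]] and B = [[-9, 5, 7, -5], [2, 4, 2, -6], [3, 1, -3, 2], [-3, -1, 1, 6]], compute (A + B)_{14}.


Tensor addition is component-wise: (A + B)_{ij} = A_{ij} + B_{ij}.
A_{14} = -2
B_{14} = -5
(A + B)_{14} = -2 + -5 = -7

-7


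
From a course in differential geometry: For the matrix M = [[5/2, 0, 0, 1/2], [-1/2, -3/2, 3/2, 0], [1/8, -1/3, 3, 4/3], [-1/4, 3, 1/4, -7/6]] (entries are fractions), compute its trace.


The trace is the sum of diagonal entries.
Diagonal: M[1,1] = 5/2, M[2,2] = -3/2, M[3,3] = 3, M[4,4] = -7/6
Tr(M) = 5/2 + -3/2 + 3 + -7/6
Computing step by step:
After adding M[1,1]: 5/2
After adding M[2,2]: 1
After adding M[3,3]: 4
After adding M[4,4]: 17/6
Tr(M) = 17/6

17/6


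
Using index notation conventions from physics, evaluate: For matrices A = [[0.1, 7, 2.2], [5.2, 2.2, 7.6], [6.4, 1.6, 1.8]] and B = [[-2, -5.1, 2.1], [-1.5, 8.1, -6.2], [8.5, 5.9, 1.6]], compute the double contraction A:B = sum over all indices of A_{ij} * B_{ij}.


A:B = sum over all i,j of A_{ij} * B_{ij}.
Row 1: 0.1*-2=-0.2, 7*-5.1=-35.7, 2.2*2.1=4.62 => row sum = -31.28
Row 2: 5.2*-1.5=-7.8, 2.2*8.1=17.82, 7.6*-6.2=-47.12 => row sum = -37.1
Row 3: 6.4*8.5=54.4, 1.6*5.9=9.44, 1.8*1.6=2.88 => row sum = 66.72
Total = -31.28 + -37.1 + 66.72 = -1.66

-1.66


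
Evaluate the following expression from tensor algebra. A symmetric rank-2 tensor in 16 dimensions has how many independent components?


A symmetric rank-2 tensor in d dimensions has d(d+1)/2 independent components.
d = 16
d(d+1)/2 = 16 * 17 / 2 = 272 / 2 = 136

136


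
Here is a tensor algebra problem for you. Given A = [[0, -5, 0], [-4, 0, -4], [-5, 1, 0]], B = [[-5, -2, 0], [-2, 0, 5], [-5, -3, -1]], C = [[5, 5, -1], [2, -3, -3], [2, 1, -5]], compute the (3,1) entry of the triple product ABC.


(ABC)_{31} = sum_m (AB)_{3m} C_{m1}. First compute row 3 of AB.
(AB)_{31} = -5*-5 + 1*-2 + 0*-5 = 23
(AB)_{32} = -5*-2 + 1*0 + 0*-3 = 10
(AB)_{33} = -5*0 + 1*5 + 0*-1 = 5
Now contract with column 1 of C:
(AB)_{31} * C_{11} = 23 * 5 = 115
(AB)_{32} * C_{21} = 10 * 2 = 20
(AB)_{33} * C_{31} = 5 * 2 = 10
(ABC)_{31} = 115 + 20 + 10 = 145

145


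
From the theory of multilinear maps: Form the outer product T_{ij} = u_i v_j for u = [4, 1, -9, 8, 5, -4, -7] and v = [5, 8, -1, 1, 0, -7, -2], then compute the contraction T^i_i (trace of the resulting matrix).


The outer product gives T_{ij} = u_i v_j.
The trace (contraction) is Tr(T) = sum_i T_{ii} = sum_i u_i v_i.
Diagonal entries:
T_{11} = u_1 * v_1 = 4 * 5 = 20
T_{22} = u_2 * v_2 = 1 * 8 = 8
T_{33} = u_3 * v_3 = -9 * -1 = 9
T_{44} = u_4 * v_4 = 8 * 1 = 8
T_{55} = u_5 * v_5 = 5 * 0 = 0
T_{66} = u_6 * v_6 = -4 * -7 = 28
T_{77} = u_7 * v_7 = -7 * -2 = 14
Tr(T) = 20 + 8 + 9 + 8 + 0 + 28 + 14 = 87

87


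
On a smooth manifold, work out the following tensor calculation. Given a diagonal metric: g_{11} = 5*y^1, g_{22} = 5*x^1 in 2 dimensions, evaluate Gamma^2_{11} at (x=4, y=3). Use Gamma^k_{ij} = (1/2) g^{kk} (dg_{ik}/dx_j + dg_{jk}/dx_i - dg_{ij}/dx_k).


For a diagonal metric, Gamma^k_{ij} = (1/2) g^{kk} (dg_{ik}/dx_j + dg_{jk}/dx_i - dg_{ij}/dx_k).
The metric is diagonal, so g_{ab} = 0 for a != b.
At the given point: g_{11} = 15, g_{22} = 20
g^{22} = 1/20
dg_{12}/dx_1 = 0 (off-diagonal)
dg_{12}/dx_1 = 0 (off-diagonal)
dg_{11}/dx_2 = dg_{11}/dx_2 = 5
Numerator = 0 + 0 - 5 = -5
Gamma^2_{11} = -5 / (2 * 20) = -1/8

-1/8


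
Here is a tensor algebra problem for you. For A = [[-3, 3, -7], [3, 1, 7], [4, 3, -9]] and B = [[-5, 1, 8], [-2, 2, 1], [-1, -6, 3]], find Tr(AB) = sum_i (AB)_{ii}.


Tr(AB) = sum_i (AB)_{ii} where (AB)_{ii} = sum_k A_{ik} B_{ki}.
(AB)_{11} = -3*-5 + 3*-2 + -7*-1 = 16
(AB)_{22} = 3*1 + 1*2 + 7*-6 = -37
(AB)_{33} = 4*8 + 3*1 + -9*3 = 8
Tr(AB) = 16 + -37 + 8 = -13

-13


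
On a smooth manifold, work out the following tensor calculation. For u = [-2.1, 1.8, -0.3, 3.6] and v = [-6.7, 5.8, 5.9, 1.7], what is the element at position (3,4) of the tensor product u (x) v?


The outer product entry T_{ij} = u_i * v_j.
We need i=3, j=4.
u_3 = -0.3, v_4 = 1.7
T_{3,4} = -0.3 * 1.7 = -0.51

-0.51


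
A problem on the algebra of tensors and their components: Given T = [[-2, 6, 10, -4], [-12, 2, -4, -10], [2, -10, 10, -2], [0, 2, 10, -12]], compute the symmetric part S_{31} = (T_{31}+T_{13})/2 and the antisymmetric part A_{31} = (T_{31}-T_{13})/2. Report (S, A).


T_{31} = 2
T_{13} = 10
S_{31} = (2 + 10)/2 = 12/2 = 6
A_{31} = (2 - 10)/2 = -8/2 = -4
Check: S + A = 6 + -4 = 2 = T_{31}.

(6, -4)


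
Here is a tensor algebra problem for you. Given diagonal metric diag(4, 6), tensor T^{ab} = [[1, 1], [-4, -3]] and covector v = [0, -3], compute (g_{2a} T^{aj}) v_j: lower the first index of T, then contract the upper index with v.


Step 1: lower the first index. For a diagonal metric, g_{ia} T^{aj} = g_{ii} T^{ij} (no sum on i).
g_{22} = 6
S_2{}^1 = 6 * T^{21} = 6 * -4 = -24
S_2{}^2 = 6 * T^{22} = 6 * -3 = -18
Step 2: contract S_2{}^j with v_j.
S_2{}^1 * v_1 = -24 * 0 = 0
S_2{}^2 * v_2 = -18 * -3 = 54
Result = 0 + 54 = 54

54


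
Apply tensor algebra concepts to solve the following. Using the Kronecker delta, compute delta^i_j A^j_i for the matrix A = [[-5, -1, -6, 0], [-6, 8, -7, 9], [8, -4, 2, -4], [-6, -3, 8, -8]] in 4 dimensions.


The contraction (trace) of a rank-2 tensor is the sum of its diagonal elements.
Diagonal entries: A[1,1] = -5, A[2,2] = 8, A[3,3] = 2, A[4,4] = -8
Tr(A) = -5 + 8 + 2 + -8 = -3

-3


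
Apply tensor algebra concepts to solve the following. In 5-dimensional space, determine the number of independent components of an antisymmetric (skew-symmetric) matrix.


An antisymmetric rank-2 tensor satisfies A_{ij} = -A_{ji}, so diagonal entries are zero.
The independent components are the upper-triangular entries: C(n, 2) = n(n-1)/2.
n = 5
C(5, 2) = 5 * 4 / 2 = 20 / 2 = 10

10


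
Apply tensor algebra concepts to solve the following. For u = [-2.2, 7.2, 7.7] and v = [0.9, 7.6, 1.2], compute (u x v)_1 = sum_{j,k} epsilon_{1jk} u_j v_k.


(u x v)_1 = sum_{j,k} epsilon_{1jk} u_j v_k. Only permutations of (1,2,3) contribute; the two non-zero terms are:
eps_{123} u_2 v_3 = 1 * 7.2 * 1.2 = 8.64
eps_{132} u_3 v_2 = -1 * 7.7 * 7.6 = -58.52
(u x v)_1 = -49.88

-49.88


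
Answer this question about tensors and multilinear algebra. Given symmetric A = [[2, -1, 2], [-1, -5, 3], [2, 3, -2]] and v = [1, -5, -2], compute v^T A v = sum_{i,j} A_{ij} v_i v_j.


First compute Av:
(Av)_1 = 2*1 + -1*-5 + 2*-2 = 3
(Av)_2 = -1*1 + -5*-5 + 3*-2 = 18
(Av)_3 = 2*1 + 3*-5 + -2*-2 = -9
Av = [3, 18, -9]
Then v^T (Av) = 1*3 + -5*18 + -2*-9
= 3 + -90 + 18 = -69

-69


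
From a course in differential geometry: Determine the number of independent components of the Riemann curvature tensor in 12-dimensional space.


The Riemann tensor in d dimensions has d^2(d^2 - 1)/12 independent components.
d = 12, so d^2 = 144
d^2 - 1 = 143
d^2(d^2 - 1) = 144 * 143 = 20592
Divide by 12: 20592 / 12 = 1716

1716


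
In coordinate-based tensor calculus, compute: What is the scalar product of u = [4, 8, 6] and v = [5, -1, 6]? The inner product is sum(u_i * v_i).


The inner product u . v = sum of u_i * v_i.
Term-by-term: 4 * 5, 8 * -1, 6 * 6
Products: 20, -8, 36
Sum = 20 + -8 + 36 = 48

48


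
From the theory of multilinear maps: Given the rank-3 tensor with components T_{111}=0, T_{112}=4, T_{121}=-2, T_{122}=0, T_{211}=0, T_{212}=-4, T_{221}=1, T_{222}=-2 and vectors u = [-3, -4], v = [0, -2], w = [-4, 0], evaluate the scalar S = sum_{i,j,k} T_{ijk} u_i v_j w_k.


S = sum over i,j,k of T_{ijk} u_i v_j w_k. Expanding all 8 terms:
T_{111}*u_1*v_1*w_1 = 0*-3*0*-4 = 0  (running total: 0)
T_{112}*u_1*v_1*w_2 = 4*-3*0*0 = 0  (running total: 0)
T_{121}*u_1*v_2*w_1 = -2*-3*-2*-4 = 48  (running total: 48)
T_{122}*u_1*v_2*w_2 = 0*-3*-2*0 = 0  (running total: 48)
T_{211}*u_2*v_1*w_1 = 0*-4*0*-4 = 0  (running total: 48)
T_{212}*u_2*v_1*w_2 = -4*-4*0*0 = 0  (running total: 48)
T_{221}*u_2*v_2*w_1 = 1*-4*-2*-4 = -32  (running total: 16)
T_{222}*u_2*v_2*w_2 = -2*-4*-2*0 = 0  (running total: 16)
S = 16

16


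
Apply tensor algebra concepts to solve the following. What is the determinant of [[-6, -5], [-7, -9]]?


For a 2x2 matrix [[a, b], [c, d]], det = a*d - b*c.
a = -6, b = -5, c = -7, d = -9
a*d = -6 * -9 = 54
b*c = -5 * -7 = 35
det = 54 - 35 = 19

19


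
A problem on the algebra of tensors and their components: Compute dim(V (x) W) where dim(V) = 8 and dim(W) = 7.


The dimension of a tensor product is the product of dimensions.
dim(V) = 8, dim(W) = 7
dim(V (x) W) = 8 * 7 = 56

56


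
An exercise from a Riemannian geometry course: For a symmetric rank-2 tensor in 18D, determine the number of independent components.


A symmetric rank-2 tensor in d dimensions has d(d+1)/2 independent components.
d = 18
d(d+1)/2 = 18 * 19 / 2 = 342 / 2 = 171

171


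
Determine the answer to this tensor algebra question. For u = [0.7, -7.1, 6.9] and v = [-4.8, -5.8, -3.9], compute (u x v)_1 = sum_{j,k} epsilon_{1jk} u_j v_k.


(u x v)_1 = sum_{j,k} epsilon_{1jk} u_j v_k. Only permutations of (1,2,3) contribute; the two non-zero terms are:
eps_{123} u_2 v_3 = 1 * -7.1 * -3.9 = 27.69
eps_{132} u_3 v_2 = -1 * 6.9 * -5.8 = 40.02
(u x v)_1 = 67.71

67.71


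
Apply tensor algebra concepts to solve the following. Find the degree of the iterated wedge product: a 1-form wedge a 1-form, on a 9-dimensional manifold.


The degree of a wedge product is the sum of the degrees of the individual forms.
Degrees: 1, 1
Total degree = 1 + 1 = 2

2


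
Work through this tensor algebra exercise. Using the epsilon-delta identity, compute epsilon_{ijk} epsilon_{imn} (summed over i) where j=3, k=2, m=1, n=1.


Using the identity: epsilon_{ijk} epsilon_{imn} = delta_{jm} delta_{kn} - delta_{jn} delta_{km}.
delta_{31} = 0
delta_{21} = 0
delta_{31} = 0
delta_{21} = 0
Result = 0 * 0 - 0 * 0 = 0 - 0 = 0

0


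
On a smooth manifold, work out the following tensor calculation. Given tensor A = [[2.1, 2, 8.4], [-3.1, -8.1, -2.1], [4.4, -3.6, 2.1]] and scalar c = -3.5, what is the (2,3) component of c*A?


Scalar multiplication: (cA)_{ij} = c * A_{ij}.
c = -3.5
A_{23} = -2.1
(cA)_{23} = -3.5 * -2.1 = 7.35

7.35


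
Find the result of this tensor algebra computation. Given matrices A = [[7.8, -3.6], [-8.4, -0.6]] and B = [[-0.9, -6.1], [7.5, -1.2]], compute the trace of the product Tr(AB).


Tr(AB) = sum_i (AB)_{ii} where (AB)_{ii} = sum_k A_{ik} B_{ki}.
(AB)_{11} = 7.8*-0.9 + -3.6*7.5 = -34.02
(AB)_{22} = -8.4*-6.1 + -0.6*-1.2 = 51.96
Tr(AB) = -34.02 + 51.96 = 17.94

17.94


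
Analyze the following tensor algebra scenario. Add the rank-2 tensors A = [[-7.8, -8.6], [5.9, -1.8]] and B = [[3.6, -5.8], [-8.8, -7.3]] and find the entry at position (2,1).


Tensor addition is component-wise: (A + B)_{ij} = A_{ij} + B_{ij}.
A_{21} = 5.9
B_{21} = -8.8
(A + B)_{21} = 5.9 + -8.8 = -2.9

-2.9


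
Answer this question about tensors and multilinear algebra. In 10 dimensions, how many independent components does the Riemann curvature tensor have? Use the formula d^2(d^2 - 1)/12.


The Riemann tensor in d dimensions has d^2(d^2 - 1)/12 independent components.
d = 10, so d^2 = 100
d^2 - 1 = 99
d^2(d^2 - 1) = 100 * 99 = 9900
Divide by 12: 9900 / 12 = 825

825


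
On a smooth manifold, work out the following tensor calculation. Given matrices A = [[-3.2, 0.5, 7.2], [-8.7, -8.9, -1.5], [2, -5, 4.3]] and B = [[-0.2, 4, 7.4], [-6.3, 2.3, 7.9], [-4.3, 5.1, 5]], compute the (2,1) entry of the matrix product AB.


(AB)_{ij} = sum_k A_{ik} B_{kj}.
For i=2, j=1:
A_{21} * B_{11} = -8.7 * -0.2 = 1.74
A_{22} * B_{21} = -8.9 * -6.3 = 56.07
A_{23} * B_{31} = -1.5 * -4.3 = 6.45
Sum = 1.74 + 56.07 + 6.45 = 64.26

64.26


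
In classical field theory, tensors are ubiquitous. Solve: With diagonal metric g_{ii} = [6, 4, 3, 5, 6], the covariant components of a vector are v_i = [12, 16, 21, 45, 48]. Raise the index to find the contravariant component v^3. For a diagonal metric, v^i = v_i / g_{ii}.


To raise an index with a diagonal metric: v^i = v_i / g_{ii}.
For index 3: v_3 = 21, g_{33} = 3
v^3 = 21 / 3 = 7

7


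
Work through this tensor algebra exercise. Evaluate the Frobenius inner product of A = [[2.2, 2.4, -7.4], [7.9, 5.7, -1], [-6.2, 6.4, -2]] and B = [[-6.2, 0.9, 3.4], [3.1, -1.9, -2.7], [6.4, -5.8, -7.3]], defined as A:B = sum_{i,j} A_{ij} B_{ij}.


A:B = sum over all i,j of A_{ij} * B_{ij}.
Row 1: 2.2*-6.2=-13.64, 2.4*0.9=2.16, -7.4*3.4=-25.16 => row sum = -36.64
Row 2: 7.9*3.1=24.49, 5.7*-1.9=-10.83, -1*-2.7=2.7 => row sum = 16.36
Row 3: -6.2*6.4=-39.68, 6.4*-5.8=-37.12, -2*-7.3=14.6 => row sum = -62.2
Total = -36.64 + 16.36 + -62.2 = -82.48

-82.48


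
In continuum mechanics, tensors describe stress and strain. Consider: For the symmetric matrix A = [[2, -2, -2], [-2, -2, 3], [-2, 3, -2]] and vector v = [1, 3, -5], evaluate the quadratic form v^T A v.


First compute Av:
(Av)_1 = 2*1 + -2*3 + -2*-5 = 6
(Av)_2 = -2*1 + -2*3 + 3*-5 = -23
(Av)_3 = -2*1 + 3*3 + -2*-5 = 17
Av = [6, -23, 17]
Then v^T (Av) = 1*6 + 3*-23 + -5*17
= 6 + -69 + -85 = -148

-148


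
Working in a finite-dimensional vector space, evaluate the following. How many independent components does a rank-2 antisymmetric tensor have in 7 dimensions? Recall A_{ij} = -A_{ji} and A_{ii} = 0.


An antisymmetric rank-2 tensor satisfies A_{ij} = -A_{ji}, so diagonal entries are zero.
The independent components are the upper-triangular entries: C(n, 2) = n(n-1)/2.
n = 7
C(7, 2) = 7 * 6 / 2 = 42 / 2 = 21

21


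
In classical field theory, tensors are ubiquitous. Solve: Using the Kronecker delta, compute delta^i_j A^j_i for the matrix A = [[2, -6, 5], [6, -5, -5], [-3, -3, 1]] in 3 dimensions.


The contraction (trace) of a rank-2 tensor is the sum of its diagonal elements.
Diagonal entries: A[1,1] = 2, A[2,2] = -5, A[3,3] = 1
Tr(A) = 2 + -5 + 1 = -2

-2


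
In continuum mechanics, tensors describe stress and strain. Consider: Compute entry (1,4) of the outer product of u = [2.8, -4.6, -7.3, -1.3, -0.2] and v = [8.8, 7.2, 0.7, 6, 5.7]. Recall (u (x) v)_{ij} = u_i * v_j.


The outer product entry T_{ij} = u_i * v_j.
We need i=1, j=4.
u_1 = 2.8, v_4 = 6
T_{1,4} = 2.8 * 6 = 16.8

16.8


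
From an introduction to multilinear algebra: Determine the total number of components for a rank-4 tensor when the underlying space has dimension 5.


The number of components of a rank-r tensor in d dimensions is d^r.
Here d = 5 and r = 4.
5^4 = 625

625


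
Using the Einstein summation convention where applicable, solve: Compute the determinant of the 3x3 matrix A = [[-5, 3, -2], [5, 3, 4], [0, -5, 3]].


Expanding along the first row, det(A) = a11*M_11 - a12*M_12 + a13*M_13, where M_1j is the (1,j) minor.
Minor M_11 = 3*3 - 4*-5 = 29
Minor M_12 = 5*3 - 4*0 = 15
Minor M_13 = 5*-5 - 3*0 = -25
det = -5*(29) - 3*(15) + -2*(-25)
    = -145 - 45 + 50
    = -140

-140


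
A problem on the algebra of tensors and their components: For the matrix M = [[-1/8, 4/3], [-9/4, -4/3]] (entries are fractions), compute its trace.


The trace is the sum of diagonal entries.
Diagonal: M[1,1] = -1/8, M[2,2] = -4/3
Tr(M) = -1/8 + -4/3
Computing step by step:
After adding M[1,1]: -1/8
After adding M[2,2]: -35/24
Tr(M) = -35/24

-35/24


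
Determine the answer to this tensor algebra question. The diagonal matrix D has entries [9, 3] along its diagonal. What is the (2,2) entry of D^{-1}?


For a diagonal matrix, the inverse has entries (D^{-1})_{ii} = 1/d_{ii}.
The diagonal entries are: d_{11} = 9, d_{22} = 3
We need (D^{-1})_{22} = 1/d_{22} = 1/3 = 1/3

1/3


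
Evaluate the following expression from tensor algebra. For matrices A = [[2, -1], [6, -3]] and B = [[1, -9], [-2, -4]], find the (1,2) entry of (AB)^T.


(AB)^T_{ij} = (AB)_{ji} = sum_k A_{jk} B_{ki}.
For i=1, j=2 we need (AB)_{21}:
A_{21} * B_{11} = 6 * 1 = 6
A_{22} * B_{21} = -3 * -2 = 6
Sum = 6 + 6 = 12

12


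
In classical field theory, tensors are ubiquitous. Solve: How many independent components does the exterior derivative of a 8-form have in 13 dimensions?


The exterior derivative of a p-form is a (p+1)-form.
Its number of independent components is C(n, p+1).
n = 13, p+1 = 9
C(13, 9) = 715

715


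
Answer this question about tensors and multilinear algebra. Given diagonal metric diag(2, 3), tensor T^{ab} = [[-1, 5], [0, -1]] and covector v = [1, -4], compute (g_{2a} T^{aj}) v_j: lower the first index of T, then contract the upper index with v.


Step 1: lower the first index. For a diagonal metric, g_{ia} T^{aj} = g_{ii} T^{ij} (no sum on i).
g_{22} = 3
S_2{}^1 = 3 * T^{21} = 3 * 0 = 0
S_2{}^2 = 3 * T^{22} = 3 * -1 = -3
Step 2: contract S_2{}^j with v_j.
S_2{}^1 * v_1 = 0 * 1 = 0
S_2{}^2 * v_2 = -3 * -4 = 12
Result = 0 + 12 = 12

12


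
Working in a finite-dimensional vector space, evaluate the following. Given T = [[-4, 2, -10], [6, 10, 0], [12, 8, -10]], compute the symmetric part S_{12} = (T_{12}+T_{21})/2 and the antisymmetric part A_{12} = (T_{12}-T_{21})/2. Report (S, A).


T_{12} = 2
T_{21} = 6
S_{12} = (2 + 6)/2 = 8/2 = 4
A_{12} = (2 - 6)/2 = -4/2 = -2
Check: S + A = 4 + -2 = 2 = T_{12}.

(4, -2)


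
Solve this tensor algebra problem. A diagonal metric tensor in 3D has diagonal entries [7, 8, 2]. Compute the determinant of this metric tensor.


For a diagonal metric, the determinant is the product of diagonal entries.
Diagonal entries: 7, 8, 2
det(g) = 7 * 8 * 2 = 112

112


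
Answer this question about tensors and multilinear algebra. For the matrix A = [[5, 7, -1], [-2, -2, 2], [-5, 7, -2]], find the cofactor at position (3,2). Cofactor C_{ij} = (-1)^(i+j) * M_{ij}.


To find cofactor C_{32}, delete row 3 and column 2.
The resulting 2x2 submatrix is: [[5, -1], [-2, 2]]
Minor M_{32} = 5*2 - -1*-2
  = 10 - 2 = 8
Sign = (-1)^(3+2) = (-1)^5 = -1
Cofactor C_{32} = -1 * 8 = -8

-8


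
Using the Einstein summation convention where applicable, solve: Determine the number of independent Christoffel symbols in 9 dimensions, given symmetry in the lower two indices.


Christoffel symbols Gamma^k_{ij} are symmetric in i,j, so there are d * d(d+1)/2 independent symbols.
d = 9
d(d+1)/2 = 9 * 10 / 2 = 45
Total = 9 * 45 = 405

405


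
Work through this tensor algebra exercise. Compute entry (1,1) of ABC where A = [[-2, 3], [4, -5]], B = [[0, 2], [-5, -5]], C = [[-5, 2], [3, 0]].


(ABC)_{11} = sum_m (AB)_{1m} C_{m1}. First compute row 1 of AB.
(AB)_{11} = -2*0 + 3*-5 = -15
(AB)_{12} = -2*2 + 3*-5 = -19
Now contract with column 1 of C:
(AB)_{11} * C_{11} = -15 * -5 = 75
(AB)_{12} * C_{21} = -19 * 3 = -57
(ABC)_{11} = 75 + -57 = 18

18


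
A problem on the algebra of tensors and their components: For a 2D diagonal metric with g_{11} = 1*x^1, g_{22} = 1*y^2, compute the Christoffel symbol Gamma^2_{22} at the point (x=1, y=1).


For a diagonal metric, Gamma^k_{ij} = (1/2) g^{kk} (dg_{ik}/dx_j + dg_{jk}/dx_i - dg_{ij}/dx_k).
The metric is diagonal, so g_{ab} = 0 for a != b.
At the given point: g_{11} = 1, g_{22} = 1
g^{22} = 1/1
dg_{22}/dx_2 = dg_{22}/dx_2 = 2
dg_{22}/dx_2 = dg_{22}/dx_2 = 2
dg_{22}/dx_2 = dg_{22}/dx_2 = 2
Numerator = 2 + 2 - 2 = 2
Gamma^2_{22} = 2 / (2 * 1) = 1

1


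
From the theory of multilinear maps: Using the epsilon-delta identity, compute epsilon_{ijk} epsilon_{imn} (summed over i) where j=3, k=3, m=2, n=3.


Using the identity: epsilon_{ijk} epsilon_{imn} = delta_{jm} delta_{kn} - delta_{jn} delta_{km}.
delta_{32} = 0
delta_{33} = 1
delta_{33} = 1
delta_{32} = 0
Result = 0 * 1 - 1 * 0 = 0 - 0 = 0

0


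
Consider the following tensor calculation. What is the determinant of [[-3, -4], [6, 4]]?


For a 2x2 matrix [[a, b], [c, d]], det = a*d - b*c.
a = -3, b = -4, c = 6, d = 4
a*d = -3 * 4 = -12
b*c = -4 * 6 = -24
det = -12 - -24 = 12

12


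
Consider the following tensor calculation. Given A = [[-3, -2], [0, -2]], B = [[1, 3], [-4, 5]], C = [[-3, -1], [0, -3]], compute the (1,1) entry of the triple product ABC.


(ABC)_{11} = sum_m (AB)_{1m} C_{m1}. First compute row 1 of AB.
(AB)_{11} = -3*1 + -2*-4 = 5
(AB)_{12} = -3*3 + -2*5 = -19
Now contract with column 1 of C:
(AB)_{11} * C_{11} = 5 * -3 = -15
(AB)_{12} * C_{21} = -19 * 0 = 0
(ABC)_{11} = -15 + 0 = -15

-15


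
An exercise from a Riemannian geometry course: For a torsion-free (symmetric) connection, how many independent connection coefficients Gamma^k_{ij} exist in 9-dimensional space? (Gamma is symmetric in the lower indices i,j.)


Christoffel symbols Gamma^k_{ij} are symmetric in i,j, so there are d * d(d+1)/2 independent symbols.
d = 9
d(d+1)/2 = 9 * 10 / 2 = 45
Total = 9 * 45 = 405

405


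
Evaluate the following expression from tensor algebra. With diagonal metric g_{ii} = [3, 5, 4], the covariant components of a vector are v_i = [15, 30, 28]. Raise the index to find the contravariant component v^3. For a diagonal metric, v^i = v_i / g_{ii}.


To raise an index with a diagonal metric: v^i = v_i / g_{ii}.
For index 3: v_3 = 28, g_{33} = 4
v^3 = 28 / 4 = 7

7


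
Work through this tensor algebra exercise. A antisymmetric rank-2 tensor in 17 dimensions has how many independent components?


A antisymmetric rank-2 tensor in d dimensions has d(d-1)/2 independent components.
d = 17
d(d-1)/2 = 17 * 16 / 2 = 272 / 2 = 136

136


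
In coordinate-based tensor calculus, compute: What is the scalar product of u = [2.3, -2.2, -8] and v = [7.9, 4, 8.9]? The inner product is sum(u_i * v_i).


The inner product u . v = sum of u_i * v_i.
Term-by-term: 2.3 * 7.9, -2.2 * 4, -8 * 8.9
Products: 18.17, -8.8, -71.2
Sum = 18.17 + -8.8 + -71.2 = -61.83

-61.83


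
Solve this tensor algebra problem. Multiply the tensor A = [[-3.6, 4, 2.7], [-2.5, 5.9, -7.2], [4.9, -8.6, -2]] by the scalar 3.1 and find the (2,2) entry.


Scalar multiplication: (cA)_{ij} = c * A_{ij}.
c = 3.1
A_{22} = 5.9
(cA)_{22} = 3.1 * 5.9 = 18.29

18.29


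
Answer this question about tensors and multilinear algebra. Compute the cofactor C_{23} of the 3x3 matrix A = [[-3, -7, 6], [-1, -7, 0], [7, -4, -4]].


To find cofactor C_{23}, delete row 2 and column 3.
The resulting 2x2 submatrix is: [[-3, -7], [7, -4]]
Minor M_{23} = -3*-4 - -7*7
  = 12 - -49 = 61
Sign = (-1)^(2+3) = (-1)^5 = -1
Cofactor C_{23} = -1 * 61 = -61

-61


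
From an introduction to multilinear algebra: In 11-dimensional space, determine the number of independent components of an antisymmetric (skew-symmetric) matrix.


An antisymmetric rank-2 tensor satisfies A_{ij} = -A_{ji}, so diagonal entries are zero.
The independent components are the upper-triangular entries: C(n, 2) = n(n-1)/2.
n = 11
C(11, 2) = 11 * 10 / 2 = 110 / 2 = 55

55


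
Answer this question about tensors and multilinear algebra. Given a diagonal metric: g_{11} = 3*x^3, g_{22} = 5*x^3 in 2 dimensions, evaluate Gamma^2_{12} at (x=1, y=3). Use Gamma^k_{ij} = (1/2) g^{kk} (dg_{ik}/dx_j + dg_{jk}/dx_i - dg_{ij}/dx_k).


For a diagonal metric, Gamma^k_{ij} = (1/2) g^{kk} (dg_{ik}/dx_j + dg_{jk}/dx_i - dg_{ij}/dx_k).
The metric is diagonal, so g_{ab} = 0 for a != b.
At the given point: g_{11} = 3, g_{22} = 5
g^{22} = 1/5
dg_{12}/dx_2 = 0 (off-diagonal)
dg_{22}/dx_1 = dg_{22}/dx_1 = 15
dg_{12}/dx_2 = 0 (off-diagonal)
Numerator = 0 + 15 - 0 = 15
Gamma^2_{12} = 15 / (2 * 5) = 3/2

3/2


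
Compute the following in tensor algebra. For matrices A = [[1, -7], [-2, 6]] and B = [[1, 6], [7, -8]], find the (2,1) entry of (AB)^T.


(AB)^T_{ij} = (AB)_{ji} = sum_k A_{jk} B_{ki}.
For i=2, j=1 we need (AB)_{12}:
A_{11} * B_{12} = 1 * 6 = 6
A_{12} * B_{22} = -7 * -8 = 56
Sum = 6 + 56 = 62

62


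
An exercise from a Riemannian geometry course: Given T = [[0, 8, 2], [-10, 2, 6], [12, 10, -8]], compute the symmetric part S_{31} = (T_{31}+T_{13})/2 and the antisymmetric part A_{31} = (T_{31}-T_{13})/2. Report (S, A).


T_{31} = 12
T_{13} = 2
S_{31} = (12 + 2)/2 = 14/2 = 7
A_{31} = (12 - 2)/2 = 10/2 = 5
Check: S + A = 7 + 5 = 12 = T_{31}.

(7, 5)


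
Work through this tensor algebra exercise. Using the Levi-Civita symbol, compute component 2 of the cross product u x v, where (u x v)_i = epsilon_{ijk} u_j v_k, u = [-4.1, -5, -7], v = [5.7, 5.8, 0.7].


(u x v)_2 = sum_{j,k} epsilon_{2jk} u_j v_k. Only permutations of (1,2,3) contribute; the two non-zero terms are:
eps_{213} u_1 v_3 = -1 * -4.1 * 0.7 = 2.87
eps_{231} u_3 v_1 = 1 * -7 * 5.7 = -39.9
(u x v)_2 = -37.03

-37.03


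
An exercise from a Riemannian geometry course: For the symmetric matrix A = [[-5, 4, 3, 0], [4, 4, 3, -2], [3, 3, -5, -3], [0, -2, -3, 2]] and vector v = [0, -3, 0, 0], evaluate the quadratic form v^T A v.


First compute Av:
(Av)_1 = -5*0 + 4*-3 + 3*0 + 0*0 = -12
(Av)_2 = 4*0 + 4*-3 + 3*0 + -2*0 = -12
(Av)_3 = 3*0 + 3*-3 + -5*0 + -3*0 = -9
(Av)_4 = 0*0 + -2*-3 + -3*0 + 2*0 = 6
Av = [-12, -12, -9, 6]
Then v^T (Av) = 0*-12 + -3*-12 + 0*-9 + 0*6
= 0 + 36 + 0 + 0 = 36

36


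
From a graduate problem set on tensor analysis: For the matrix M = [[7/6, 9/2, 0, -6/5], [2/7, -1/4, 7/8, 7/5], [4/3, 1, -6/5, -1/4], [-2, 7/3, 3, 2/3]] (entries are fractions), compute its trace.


The trace is the sum of diagonal entries.
Diagonal: M[1,1] = 7/6, M[2,2] = -1/4, M[3,3] = -6/5, M[4,4] = 2/3
Tr(M) = 7/6 + -1/4 + -6/5 + 2/3
Computing step by step:
After adding M[1,1]: 7/6
After adding M[2,2]: 11/12
After adding M[3,3]: -17/60
After adding M[4,4]: 23/60
Tr(M) = 23/60

23/60


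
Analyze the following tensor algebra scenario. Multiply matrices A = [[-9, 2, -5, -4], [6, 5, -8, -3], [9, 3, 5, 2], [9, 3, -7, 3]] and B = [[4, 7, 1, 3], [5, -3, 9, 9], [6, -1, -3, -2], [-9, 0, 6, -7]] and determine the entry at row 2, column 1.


(AB)_{ij} = sum_k A_{ik} B_{kj}.
For i=2, j=1:
A_{21} * B_{11} = 6 * 4 = 24
A_{22} * B_{21} = 5 * 5 = 25
A_{23} * B_{31} = -8 * 6 = -48
A_{24} * B_{41} = -3 * -9 = 27
Sum = 24 + 25 + -48 + 27 = 28

28


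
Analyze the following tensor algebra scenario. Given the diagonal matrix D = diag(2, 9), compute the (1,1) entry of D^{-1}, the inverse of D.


For a diagonal matrix, the inverse has entries (D^{-1})_{ii} = 1/d_{ii}.
The diagonal entries are: d_{11} = 2, d_{22} = 9
We need (D^{-1})_{11} = 1/d_{11} = 1/2 = 1/2

1/2


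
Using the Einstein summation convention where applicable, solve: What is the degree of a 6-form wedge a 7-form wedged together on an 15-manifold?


The degree of a wedge product is the sum of the degrees of the individual forms.
Degrees: 6, 7
Total degree = 6 + 7 = 13

13


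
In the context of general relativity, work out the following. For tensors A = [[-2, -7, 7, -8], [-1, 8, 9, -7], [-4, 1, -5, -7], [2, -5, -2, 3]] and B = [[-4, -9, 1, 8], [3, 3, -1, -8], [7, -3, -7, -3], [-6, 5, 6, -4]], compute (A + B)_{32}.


Tensor addition is component-wise: (A + B)_{ij} = A_{ij} + B_{ij}.
A_{32} = 1
B_{32} = -3
(A + B)_{32} = 1 + -3 = -2

-2


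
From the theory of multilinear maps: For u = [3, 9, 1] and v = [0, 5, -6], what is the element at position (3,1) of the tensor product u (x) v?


The outer product entry T_{ij} = u_i * v_j.
We need i=3, j=1.
u_3 = 1, v_1 = 0
T_{3,1} = 1 * 0 = 0

0


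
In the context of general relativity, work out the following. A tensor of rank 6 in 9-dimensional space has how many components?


The number of components of a rank-r tensor in d dimensions is d^r.
Here d = 9 and r = 6.
9^6 = 531441

531441


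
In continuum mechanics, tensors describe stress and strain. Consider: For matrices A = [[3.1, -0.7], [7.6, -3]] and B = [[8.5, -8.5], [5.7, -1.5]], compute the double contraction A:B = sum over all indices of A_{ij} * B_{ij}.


A:B = sum over all i,j of A_{ij} * B_{ij}.
Row 1: 3.1*8.5=26.35, -0.7*-8.5=5.95 => row sum = 32.3
Row 2: 7.6*5.7=43.32, -3*-1.5=4.5 => row sum = 47.82
Total = 32.3 + 47.82 = 80.12

80.12
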